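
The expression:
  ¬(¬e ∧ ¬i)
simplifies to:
e ∨ i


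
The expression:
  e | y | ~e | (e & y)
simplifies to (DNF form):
True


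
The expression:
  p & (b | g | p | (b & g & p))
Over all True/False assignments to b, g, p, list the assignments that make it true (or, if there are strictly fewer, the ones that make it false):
is true only for:
  b=False, g=False, p=True;
  b=False, g=True, p=True;
  b=True, g=False, p=True;
  b=True, g=True, p=True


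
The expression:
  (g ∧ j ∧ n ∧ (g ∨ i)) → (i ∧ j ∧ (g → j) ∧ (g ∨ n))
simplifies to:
i ∨ ¬g ∨ ¬j ∨ ¬n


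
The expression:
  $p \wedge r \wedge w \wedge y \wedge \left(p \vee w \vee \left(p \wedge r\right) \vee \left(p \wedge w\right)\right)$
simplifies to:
$p \wedge r \wedge w \wedge y$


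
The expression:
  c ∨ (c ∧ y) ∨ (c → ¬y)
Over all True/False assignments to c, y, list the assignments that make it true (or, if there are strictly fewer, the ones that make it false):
is always true.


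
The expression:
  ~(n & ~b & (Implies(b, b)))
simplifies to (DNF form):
b | ~n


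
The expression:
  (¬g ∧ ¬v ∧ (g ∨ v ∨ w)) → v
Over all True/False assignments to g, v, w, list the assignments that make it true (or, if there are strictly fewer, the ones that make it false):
is false only for:
  g=False, v=False, w=True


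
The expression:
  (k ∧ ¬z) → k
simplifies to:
True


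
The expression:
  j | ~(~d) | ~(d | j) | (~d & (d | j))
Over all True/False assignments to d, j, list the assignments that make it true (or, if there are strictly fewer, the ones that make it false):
is always true.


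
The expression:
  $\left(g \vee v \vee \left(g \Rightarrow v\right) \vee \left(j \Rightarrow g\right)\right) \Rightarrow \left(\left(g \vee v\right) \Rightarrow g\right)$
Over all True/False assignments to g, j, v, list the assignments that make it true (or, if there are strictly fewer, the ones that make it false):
is false only for:
  g=False, j=False, v=True;
  g=False, j=True, v=True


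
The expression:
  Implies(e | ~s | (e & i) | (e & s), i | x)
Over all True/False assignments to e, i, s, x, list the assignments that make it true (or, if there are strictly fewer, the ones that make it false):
is false only for:
  e=False, i=False, s=False, x=False;
  e=True, i=False, s=False, x=False;
  e=True, i=False, s=True, x=False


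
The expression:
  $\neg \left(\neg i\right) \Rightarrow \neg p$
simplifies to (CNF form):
$\neg i \vee \neg p$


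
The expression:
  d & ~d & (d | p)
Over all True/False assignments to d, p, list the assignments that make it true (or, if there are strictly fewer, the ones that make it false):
is never true.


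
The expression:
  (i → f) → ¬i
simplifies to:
¬f ∨ ¬i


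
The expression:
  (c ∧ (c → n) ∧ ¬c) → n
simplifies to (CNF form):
True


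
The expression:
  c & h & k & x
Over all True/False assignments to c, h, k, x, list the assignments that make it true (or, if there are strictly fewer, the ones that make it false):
is true only for:
  c=True, h=True, k=True, x=True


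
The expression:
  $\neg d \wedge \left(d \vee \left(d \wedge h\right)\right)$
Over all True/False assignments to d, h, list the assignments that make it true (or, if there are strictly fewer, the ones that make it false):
is never true.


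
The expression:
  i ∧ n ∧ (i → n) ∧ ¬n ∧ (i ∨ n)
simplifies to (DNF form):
False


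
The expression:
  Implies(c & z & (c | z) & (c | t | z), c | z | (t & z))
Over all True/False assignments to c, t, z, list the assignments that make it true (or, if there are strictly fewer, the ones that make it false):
is always true.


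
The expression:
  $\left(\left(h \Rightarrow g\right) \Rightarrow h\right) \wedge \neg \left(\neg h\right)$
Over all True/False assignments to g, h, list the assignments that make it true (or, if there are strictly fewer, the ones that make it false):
is true only for:
  g=False, h=True;
  g=True, h=True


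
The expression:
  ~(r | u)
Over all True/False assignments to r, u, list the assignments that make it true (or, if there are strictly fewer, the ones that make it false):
is true only for:
  r=False, u=False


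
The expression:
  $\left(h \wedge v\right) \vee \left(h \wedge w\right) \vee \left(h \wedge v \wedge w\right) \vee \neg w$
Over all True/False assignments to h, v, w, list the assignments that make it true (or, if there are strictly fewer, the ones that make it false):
is false only for:
  h=False, v=False, w=True;
  h=False, v=True, w=True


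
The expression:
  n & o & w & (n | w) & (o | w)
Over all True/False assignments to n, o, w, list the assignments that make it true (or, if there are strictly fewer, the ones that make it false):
is true only for:
  n=True, o=True, w=True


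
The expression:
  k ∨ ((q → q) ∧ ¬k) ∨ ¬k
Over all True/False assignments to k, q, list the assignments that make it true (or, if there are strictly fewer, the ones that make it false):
is always true.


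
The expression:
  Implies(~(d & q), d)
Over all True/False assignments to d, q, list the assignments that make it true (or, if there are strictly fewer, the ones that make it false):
is true only for:
  d=True, q=False;
  d=True, q=True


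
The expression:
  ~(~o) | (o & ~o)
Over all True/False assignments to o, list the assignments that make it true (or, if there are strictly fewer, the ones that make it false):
is true only for:
  o=True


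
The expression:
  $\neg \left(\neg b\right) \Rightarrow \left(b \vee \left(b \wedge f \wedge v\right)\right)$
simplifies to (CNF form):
$\text{True}$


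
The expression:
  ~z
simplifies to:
~z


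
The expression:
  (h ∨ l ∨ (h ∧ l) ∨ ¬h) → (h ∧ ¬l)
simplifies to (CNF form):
h ∧ ¬l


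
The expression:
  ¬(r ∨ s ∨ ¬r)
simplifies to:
False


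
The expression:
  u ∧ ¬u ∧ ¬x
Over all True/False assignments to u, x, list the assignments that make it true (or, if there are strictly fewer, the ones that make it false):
is never true.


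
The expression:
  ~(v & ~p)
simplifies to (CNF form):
p | ~v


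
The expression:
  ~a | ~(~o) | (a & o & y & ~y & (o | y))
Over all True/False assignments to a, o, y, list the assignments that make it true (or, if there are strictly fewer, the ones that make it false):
is false only for:
  a=True, o=False, y=False;
  a=True, o=False, y=True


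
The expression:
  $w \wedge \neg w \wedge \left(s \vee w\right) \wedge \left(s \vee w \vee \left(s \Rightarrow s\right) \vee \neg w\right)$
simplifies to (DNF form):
$\text{False}$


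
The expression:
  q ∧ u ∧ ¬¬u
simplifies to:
q ∧ u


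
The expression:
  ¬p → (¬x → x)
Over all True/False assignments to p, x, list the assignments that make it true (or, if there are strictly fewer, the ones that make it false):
is false only for:
  p=False, x=False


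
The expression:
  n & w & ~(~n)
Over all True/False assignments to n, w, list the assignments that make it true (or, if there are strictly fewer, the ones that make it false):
is true only for:
  n=True, w=True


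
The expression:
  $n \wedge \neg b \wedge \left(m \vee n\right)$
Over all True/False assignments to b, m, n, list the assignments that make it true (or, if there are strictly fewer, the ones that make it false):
is true only for:
  b=False, m=False, n=True;
  b=False, m=True, n=True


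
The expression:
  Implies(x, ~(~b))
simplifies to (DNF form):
b | ~x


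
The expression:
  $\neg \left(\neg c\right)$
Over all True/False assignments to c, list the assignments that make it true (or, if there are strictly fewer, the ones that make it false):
is true only for:
  c=True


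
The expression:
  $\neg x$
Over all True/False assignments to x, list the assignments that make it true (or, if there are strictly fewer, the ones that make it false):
is true only for:
  x=False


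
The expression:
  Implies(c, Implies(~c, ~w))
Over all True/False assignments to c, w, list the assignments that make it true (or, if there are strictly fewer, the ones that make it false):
is always true.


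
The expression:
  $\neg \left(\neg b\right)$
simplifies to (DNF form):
$b$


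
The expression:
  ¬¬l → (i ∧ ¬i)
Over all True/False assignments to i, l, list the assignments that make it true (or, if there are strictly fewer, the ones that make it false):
is true only for:
  i=False, l=False;
  i=True, l=False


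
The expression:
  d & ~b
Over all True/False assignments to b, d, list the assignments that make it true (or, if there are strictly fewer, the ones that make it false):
is true only for:
  b=False, d=True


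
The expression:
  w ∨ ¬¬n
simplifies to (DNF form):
n ∨ w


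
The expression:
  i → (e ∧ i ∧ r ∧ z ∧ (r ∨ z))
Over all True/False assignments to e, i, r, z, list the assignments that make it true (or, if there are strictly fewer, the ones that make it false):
is false only for:
  e=False, i=True, r=False, z=False;
  e=False, i=True, r=False, z=True;
  e=False, i=True, r=True, z=False;
  e=False, i=True, r=True, z=True;
  e=True, i=True, r=False, z=False;
  e=True, i=True, r=False, z=True;
  e=True, i=True, r=True, z=False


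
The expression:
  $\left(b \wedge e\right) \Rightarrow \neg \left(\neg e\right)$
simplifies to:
$\text{True}$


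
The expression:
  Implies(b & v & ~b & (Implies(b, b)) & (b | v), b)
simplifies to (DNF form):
True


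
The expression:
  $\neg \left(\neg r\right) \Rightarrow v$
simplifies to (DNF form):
$v \vee \neg r$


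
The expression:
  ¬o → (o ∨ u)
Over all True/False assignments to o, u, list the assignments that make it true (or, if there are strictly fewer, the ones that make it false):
is false only for:
  o=False, u=False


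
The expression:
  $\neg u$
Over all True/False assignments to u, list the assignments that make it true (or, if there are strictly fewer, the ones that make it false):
is true only for:
  u=False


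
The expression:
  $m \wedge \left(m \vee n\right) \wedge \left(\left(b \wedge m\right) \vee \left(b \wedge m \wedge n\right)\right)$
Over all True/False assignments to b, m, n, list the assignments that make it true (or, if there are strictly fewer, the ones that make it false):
is true only for:
  b=True, m=True, n=False;
  b=True, m=True, n=True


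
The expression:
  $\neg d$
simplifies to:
$\neg d$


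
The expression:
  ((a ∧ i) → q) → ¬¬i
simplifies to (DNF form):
i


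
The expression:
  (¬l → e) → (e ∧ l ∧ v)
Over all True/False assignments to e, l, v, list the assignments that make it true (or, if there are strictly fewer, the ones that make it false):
is true only for:
  e=False, l=False, v=False;
  e=False, l=False, v=True;
  e=True, l=True, v=True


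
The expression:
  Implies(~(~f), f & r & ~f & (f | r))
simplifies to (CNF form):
~f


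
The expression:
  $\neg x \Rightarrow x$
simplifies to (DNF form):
$x$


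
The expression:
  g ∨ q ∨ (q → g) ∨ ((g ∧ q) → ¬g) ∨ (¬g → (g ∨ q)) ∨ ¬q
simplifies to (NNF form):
True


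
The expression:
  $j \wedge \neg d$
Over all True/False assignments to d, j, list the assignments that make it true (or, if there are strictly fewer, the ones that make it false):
is true only for:
  d=False, j=True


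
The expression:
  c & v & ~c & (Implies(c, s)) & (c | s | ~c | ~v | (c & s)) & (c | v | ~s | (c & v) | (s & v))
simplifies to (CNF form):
False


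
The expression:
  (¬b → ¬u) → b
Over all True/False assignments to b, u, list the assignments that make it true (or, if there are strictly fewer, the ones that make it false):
is false only for:
  b=False, u=False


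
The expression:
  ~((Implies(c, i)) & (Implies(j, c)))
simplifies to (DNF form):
(c & ~i) | (j & ~c)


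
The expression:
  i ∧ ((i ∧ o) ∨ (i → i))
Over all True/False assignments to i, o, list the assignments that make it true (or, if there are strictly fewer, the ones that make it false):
is true only for:
  i=True, o=False;
  i=True, o=True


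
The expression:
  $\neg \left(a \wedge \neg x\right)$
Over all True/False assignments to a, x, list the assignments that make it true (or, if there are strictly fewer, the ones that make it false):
is false only for:
  a=True, x=False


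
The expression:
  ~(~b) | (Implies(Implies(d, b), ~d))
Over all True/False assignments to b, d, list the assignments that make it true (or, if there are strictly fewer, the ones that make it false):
is always true.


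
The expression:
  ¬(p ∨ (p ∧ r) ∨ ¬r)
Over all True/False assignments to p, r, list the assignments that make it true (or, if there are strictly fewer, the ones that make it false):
is true only for:
  p=False, r=True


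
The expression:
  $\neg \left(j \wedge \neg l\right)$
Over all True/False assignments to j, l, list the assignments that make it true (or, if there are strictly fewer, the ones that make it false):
is false only for:
  j=True, l=False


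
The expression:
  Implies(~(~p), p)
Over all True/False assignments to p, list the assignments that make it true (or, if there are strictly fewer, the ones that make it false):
is always true.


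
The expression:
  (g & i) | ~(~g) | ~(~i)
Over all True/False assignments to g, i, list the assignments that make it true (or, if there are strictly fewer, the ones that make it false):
is false only for:
  g=False, i=False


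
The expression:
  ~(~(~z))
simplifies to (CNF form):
~z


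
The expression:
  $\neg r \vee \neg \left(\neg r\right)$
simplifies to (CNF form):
$\text{True}$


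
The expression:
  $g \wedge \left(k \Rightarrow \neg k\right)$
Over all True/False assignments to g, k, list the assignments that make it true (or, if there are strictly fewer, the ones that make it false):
is true only for:
  g=True, k=False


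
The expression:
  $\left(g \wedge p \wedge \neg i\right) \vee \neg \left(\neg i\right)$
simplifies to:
$i \vee \left(g \wedge p\right)$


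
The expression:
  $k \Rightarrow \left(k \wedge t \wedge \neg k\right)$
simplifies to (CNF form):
$\neg k$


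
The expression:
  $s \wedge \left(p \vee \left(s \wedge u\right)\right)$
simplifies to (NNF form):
$s \wedge \left(p \vee u\right)$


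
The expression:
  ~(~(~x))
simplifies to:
~x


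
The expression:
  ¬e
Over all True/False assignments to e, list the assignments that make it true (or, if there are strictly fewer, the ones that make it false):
is true only for:
  e=False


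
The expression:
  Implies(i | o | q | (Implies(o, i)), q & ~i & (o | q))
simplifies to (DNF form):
q & ~i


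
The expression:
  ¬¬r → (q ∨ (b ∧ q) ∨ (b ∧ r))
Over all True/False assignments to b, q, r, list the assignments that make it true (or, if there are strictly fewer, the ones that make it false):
is false only for:
  b=False, q=False, r=True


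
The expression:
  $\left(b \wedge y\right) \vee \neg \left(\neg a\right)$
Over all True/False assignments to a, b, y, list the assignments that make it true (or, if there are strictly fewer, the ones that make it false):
is false only for:
  a=False, b=False, y=False;
  a=False, b=False, y=True;
  a=False, b=True, y=False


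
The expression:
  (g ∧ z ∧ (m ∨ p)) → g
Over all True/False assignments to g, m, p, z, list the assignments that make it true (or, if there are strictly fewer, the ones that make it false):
is always true.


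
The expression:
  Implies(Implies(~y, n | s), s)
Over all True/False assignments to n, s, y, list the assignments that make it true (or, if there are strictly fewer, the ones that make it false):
is false only for:
  n=False, s=False, y=True;
  n=True, s=False, y=False;
  n=True, s=False, y=True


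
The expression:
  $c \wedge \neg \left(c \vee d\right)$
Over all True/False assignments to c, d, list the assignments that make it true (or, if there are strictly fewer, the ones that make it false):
is never true.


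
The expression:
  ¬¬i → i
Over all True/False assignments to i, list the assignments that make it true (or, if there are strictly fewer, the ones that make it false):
is always true.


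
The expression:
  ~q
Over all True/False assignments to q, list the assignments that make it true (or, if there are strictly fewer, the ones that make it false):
is true only for:
  q=False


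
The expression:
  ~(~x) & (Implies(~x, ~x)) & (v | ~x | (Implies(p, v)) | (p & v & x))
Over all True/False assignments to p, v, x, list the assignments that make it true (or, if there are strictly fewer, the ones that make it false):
is true only for:
  p=False, v=False, x=True;
  p=False, v=True, x=True;
  p=True, v=True, x=True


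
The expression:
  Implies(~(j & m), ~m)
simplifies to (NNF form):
j | ~m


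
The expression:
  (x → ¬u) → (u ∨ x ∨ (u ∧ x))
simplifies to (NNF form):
u ∨ x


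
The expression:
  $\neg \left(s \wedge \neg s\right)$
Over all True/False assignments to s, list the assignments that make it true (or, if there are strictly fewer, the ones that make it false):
is always true.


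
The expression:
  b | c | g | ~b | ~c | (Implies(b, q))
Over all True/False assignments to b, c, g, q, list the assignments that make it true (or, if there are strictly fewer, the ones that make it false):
is always true.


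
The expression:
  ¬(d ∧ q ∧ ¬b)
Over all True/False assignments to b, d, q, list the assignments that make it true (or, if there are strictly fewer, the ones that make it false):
is false only for:
  b=False, d=True, q=True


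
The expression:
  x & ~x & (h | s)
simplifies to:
False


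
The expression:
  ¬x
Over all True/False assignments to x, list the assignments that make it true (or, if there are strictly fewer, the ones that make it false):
is true only for:
  x=False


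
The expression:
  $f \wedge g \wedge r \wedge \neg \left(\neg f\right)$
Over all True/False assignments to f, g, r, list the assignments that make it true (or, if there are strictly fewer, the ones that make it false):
is true only for:
  f=True, g=True, r=True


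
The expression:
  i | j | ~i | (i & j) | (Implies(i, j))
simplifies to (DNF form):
True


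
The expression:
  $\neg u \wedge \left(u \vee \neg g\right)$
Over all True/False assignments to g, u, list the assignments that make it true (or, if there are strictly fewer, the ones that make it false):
is true only for:
  g=False, u=False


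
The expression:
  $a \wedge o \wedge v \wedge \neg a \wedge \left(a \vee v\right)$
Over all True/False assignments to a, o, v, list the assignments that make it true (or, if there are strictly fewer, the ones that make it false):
is never true.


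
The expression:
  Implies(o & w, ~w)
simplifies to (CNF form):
~o | ~w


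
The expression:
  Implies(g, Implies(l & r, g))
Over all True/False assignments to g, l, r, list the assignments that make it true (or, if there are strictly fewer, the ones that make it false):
is always true.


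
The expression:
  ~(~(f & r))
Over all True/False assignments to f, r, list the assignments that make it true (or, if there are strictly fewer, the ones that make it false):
is true only for:
  f=True, r=True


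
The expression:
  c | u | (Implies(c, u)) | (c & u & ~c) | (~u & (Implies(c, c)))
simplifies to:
True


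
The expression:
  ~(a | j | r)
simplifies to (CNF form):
~a & ~j & ~r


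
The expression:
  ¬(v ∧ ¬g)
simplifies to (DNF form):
g ∨ ¬v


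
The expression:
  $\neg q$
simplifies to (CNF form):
$\neg q$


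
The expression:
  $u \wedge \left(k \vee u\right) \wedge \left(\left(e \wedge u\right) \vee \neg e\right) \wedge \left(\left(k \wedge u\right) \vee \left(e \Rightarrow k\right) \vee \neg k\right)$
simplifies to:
$u$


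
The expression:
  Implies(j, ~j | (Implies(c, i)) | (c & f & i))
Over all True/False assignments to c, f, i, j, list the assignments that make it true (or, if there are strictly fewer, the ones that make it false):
is false only for:
  c=True, f=False, i=False, j=True;
  c=True, f=True, i=False, j=True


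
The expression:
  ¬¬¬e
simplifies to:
¬e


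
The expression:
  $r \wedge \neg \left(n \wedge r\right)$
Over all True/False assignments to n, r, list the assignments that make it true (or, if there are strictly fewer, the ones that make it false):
is true only for:
  n=False, r=True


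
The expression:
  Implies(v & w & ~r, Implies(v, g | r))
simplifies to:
g | r | ~v | ~w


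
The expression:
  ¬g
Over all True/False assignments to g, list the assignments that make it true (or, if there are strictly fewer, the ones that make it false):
is true only for:
  g=False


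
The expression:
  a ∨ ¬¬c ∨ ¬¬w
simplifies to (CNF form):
a ∨ c ∨ w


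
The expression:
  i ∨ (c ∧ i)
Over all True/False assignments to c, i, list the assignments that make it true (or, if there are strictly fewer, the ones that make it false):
is true only for:
  c=False, i=True;
  c=True, i=True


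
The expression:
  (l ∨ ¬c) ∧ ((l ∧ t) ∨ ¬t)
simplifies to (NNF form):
l ∨ (¬c ∧ ¬t)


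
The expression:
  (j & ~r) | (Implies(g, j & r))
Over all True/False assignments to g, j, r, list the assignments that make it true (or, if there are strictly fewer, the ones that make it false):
is false only for:
  g=True, j=False, r=False;
  g=True, j=False, r=True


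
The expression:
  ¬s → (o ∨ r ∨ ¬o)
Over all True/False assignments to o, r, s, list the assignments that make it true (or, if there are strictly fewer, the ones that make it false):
is always true.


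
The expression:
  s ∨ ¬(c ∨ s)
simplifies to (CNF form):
s ∨ ¬c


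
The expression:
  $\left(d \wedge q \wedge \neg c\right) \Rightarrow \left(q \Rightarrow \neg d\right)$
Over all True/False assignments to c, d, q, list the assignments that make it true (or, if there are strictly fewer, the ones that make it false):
is false only for:
  c=False, d=True, q=True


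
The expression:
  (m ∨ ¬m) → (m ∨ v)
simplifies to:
m ∨ v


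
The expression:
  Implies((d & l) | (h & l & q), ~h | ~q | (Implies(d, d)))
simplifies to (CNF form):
True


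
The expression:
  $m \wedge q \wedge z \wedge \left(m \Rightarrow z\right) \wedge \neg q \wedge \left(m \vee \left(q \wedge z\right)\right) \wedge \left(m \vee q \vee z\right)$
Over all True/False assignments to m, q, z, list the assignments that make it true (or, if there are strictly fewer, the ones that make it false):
is never true.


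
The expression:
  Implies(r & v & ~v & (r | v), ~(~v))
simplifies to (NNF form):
True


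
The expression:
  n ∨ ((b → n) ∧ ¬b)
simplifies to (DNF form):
n ∨ ¬b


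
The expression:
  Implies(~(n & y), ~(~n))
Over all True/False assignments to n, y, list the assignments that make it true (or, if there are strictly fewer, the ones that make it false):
is true only for:
  n=True, y=False;
  n=True, y=True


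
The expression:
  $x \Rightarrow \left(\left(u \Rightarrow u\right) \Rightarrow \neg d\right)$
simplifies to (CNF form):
$\neg d \vee \neg x$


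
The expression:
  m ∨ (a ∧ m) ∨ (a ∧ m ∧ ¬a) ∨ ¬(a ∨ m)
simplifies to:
m ∨ ¬a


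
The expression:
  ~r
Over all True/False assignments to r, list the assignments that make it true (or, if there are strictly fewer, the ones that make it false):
is true only for:
  r=False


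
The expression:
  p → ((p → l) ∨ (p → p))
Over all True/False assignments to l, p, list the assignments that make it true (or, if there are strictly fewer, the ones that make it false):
is always true.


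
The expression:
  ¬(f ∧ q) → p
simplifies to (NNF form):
p ∨ (f ∧ q)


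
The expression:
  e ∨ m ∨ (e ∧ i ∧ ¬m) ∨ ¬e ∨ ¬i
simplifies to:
True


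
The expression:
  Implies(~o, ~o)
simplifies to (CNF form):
True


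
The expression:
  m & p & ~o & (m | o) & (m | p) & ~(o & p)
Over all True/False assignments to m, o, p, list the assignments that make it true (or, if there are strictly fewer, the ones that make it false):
is true only for:
  m=True, o=False, p=True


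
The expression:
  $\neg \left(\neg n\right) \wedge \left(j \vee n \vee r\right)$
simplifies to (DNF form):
$n$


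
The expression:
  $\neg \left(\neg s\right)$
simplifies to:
$s$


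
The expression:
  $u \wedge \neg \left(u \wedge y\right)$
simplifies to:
$u \wedge \neg y$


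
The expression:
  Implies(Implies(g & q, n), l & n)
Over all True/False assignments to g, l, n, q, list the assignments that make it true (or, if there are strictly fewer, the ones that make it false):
is true only for:
  g=False, l=True, n=True, q=False;
  g=False, l=True, n=True, q=True;
  g=True, l=False, n=False, q=True;
  g=True, l=True, n=False, q=True;
  g=True, l=True, n=True, q=False;
  g=True, l=True, n=True, q=True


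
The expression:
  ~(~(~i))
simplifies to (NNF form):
~i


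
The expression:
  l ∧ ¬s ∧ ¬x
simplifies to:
l ∧ ¬s ∧ ¬x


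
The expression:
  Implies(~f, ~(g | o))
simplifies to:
f | (~g & ~o)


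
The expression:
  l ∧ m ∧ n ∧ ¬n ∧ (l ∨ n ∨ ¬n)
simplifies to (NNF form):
False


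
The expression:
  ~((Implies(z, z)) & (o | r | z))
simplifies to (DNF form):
~o & ~r & ~z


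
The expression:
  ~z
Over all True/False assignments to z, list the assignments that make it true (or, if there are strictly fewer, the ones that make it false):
is true only for:
  z=False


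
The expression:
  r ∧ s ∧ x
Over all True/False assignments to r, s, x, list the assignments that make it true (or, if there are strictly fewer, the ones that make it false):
is true only for:
  r=True, s=True, x=True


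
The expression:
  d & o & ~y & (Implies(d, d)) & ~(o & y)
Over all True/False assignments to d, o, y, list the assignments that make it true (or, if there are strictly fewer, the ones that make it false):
is true only for:
  d=True, o=True, y=False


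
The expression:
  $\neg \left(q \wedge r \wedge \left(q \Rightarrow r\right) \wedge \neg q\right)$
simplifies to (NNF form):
$\text{True}$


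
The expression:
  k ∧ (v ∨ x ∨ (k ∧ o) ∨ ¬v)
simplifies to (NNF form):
k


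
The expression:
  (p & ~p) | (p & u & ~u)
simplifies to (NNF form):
False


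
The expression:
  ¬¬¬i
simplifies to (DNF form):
¬i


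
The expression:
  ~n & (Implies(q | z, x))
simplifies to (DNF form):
(x & ~n) | (~n & ~q & ~z)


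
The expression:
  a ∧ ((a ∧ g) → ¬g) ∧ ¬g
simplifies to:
a ∧ ¬g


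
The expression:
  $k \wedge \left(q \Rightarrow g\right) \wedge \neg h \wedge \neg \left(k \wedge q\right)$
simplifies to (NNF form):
$k \wedge \neg h \wedge \neg q$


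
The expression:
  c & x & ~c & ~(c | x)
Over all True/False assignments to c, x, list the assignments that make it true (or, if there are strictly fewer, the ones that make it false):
is never true.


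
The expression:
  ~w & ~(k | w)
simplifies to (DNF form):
~k & ~w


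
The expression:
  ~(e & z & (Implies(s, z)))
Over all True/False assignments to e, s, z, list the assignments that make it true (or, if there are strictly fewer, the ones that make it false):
is false only for:
  e=True, s=False, z=True;
  e=True, s=True, z=True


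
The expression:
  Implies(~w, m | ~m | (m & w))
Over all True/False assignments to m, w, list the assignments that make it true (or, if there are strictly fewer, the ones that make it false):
is always true.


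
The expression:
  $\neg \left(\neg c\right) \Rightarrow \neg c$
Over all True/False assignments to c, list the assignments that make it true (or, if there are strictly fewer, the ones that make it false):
is true only for:
  c=False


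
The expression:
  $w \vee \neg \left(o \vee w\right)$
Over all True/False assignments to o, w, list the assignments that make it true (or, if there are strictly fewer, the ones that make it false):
is false only for:
  o=True, w=False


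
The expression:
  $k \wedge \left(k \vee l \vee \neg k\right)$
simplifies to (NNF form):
$k$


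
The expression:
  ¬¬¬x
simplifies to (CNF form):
¬x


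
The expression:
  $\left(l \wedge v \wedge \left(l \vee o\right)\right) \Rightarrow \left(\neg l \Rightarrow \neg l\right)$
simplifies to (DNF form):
$\text{True}$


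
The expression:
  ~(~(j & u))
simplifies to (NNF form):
j & u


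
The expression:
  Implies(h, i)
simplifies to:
i | ~h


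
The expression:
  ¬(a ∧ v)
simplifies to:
¬a ∨ ¬v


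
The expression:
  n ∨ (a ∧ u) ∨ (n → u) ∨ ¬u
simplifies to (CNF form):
True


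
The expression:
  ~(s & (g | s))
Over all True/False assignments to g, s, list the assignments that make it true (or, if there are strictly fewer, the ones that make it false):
is true only for:
  g=False, s=False;
  g=True, s=False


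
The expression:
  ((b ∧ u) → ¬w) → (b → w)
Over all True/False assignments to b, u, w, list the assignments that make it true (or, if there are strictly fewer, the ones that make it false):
is false only for:
  b=True, u=False, w=False;
  b=True, u=True, w=False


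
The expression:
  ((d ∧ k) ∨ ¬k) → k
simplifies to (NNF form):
k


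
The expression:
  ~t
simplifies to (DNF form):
~t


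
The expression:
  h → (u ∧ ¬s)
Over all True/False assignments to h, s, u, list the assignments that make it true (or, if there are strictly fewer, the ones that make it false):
is false only for:
  h=True, s=False, u=False;
  h=True, s=True, u=False;
  h=True, s=True, u=True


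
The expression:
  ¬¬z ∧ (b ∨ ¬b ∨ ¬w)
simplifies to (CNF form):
z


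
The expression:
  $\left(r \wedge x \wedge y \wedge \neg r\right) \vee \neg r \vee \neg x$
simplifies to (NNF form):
$\neg r \vee \neg x$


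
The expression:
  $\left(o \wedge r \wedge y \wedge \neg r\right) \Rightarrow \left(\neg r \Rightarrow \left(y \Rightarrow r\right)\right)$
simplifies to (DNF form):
$\text{True}$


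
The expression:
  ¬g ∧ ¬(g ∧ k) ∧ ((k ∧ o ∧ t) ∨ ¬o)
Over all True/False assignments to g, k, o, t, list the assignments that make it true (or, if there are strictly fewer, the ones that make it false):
is true only for:
  g=False, k=False, o=False, t=False;
  g=False, k=False, o=False, t=True;
  g=False, k=True, o=False, t=False;
  g=False, k=True, o=False, t=True;
  g=False, k=True, o=True, t=True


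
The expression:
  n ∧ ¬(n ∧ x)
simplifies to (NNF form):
n ∧ ¬x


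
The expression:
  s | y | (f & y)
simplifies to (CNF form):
s | y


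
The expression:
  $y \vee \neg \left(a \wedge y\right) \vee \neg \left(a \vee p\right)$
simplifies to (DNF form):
$\text{True}$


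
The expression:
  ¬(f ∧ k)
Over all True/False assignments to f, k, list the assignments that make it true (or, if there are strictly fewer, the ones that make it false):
is false only for:
  f=True, k=True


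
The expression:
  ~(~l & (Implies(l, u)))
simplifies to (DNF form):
l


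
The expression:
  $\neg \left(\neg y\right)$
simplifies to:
$y$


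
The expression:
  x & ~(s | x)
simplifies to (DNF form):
False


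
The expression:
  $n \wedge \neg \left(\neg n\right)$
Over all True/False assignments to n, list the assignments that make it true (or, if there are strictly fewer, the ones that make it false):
is true only for:
  n=True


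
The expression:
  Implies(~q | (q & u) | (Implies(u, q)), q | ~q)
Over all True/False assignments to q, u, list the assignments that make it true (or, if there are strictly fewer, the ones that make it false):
is always true.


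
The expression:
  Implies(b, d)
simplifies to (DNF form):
d | ~b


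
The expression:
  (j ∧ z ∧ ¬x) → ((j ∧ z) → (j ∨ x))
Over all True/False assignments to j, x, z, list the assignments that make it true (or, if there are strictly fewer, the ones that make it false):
is always true.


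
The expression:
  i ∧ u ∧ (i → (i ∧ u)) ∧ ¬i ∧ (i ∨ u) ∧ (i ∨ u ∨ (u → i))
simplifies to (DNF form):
False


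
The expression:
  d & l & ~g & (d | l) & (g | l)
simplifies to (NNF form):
d & l & ~g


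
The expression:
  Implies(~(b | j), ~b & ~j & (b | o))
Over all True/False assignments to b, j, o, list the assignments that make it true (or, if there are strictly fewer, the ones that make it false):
is false only for:
  b=False, j=False, o=False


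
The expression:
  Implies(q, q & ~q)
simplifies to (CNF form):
~q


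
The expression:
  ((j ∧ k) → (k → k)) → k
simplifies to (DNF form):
k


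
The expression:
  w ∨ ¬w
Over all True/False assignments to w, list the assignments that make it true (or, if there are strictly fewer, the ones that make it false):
is always true.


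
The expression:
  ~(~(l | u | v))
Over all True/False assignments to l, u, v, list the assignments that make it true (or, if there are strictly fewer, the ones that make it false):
is false only for:
  l=False, u=False, v=False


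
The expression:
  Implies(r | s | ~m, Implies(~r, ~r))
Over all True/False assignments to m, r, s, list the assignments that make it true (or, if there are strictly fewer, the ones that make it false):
is always true.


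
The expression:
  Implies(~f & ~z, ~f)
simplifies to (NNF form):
True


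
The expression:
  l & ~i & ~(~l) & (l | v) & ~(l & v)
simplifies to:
l & ~i & ~v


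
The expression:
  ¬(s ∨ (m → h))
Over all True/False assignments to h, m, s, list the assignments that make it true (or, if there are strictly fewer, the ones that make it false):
is true only for:
  h=False, m=True, s=False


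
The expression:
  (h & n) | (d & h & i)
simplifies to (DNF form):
(h & n) | (d & h & i)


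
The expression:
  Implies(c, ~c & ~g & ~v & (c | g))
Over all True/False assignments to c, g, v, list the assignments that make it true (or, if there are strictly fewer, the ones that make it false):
is true only for:
  c=False, g=False, v=False;
  c=False, g=False, v=True;
  c=False, g=True, v=False;
  c=False, g=True, v=True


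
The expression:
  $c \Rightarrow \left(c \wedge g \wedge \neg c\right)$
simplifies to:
$\neg c$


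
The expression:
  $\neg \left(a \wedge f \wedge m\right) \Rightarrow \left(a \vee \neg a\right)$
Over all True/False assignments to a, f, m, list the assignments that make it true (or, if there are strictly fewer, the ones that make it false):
is always true.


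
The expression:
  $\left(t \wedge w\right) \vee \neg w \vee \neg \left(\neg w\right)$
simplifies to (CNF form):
$\text{True}$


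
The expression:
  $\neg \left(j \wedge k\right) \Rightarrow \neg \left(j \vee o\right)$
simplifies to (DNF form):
$\left(j \wedge k\right) \vee \left(\neg j \wedge \neg o\right)$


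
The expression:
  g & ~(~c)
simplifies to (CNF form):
c & g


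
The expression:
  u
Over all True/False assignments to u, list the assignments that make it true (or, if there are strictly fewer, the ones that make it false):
is true only for:
  u=True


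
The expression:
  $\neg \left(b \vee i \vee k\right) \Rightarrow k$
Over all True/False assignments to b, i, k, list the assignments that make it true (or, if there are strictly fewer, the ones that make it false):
is false only for:
  b=False, i=False, k=False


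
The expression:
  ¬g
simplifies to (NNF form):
¬g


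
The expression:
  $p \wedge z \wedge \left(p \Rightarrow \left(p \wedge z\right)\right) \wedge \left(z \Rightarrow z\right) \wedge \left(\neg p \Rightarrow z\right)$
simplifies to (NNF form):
$p \wedge z$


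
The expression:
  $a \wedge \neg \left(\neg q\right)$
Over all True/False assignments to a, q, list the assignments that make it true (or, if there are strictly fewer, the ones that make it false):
is true only for:
  a=True, q=True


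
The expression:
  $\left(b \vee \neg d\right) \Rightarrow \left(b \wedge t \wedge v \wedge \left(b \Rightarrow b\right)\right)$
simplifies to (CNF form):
$\left(b \vee d\right) \wedge \left(t \vee \neg b\right) \wedge \left(v \vee \neg b\right)$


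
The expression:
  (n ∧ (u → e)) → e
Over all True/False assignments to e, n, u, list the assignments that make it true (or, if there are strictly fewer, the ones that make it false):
is false only for:
  e=False, n=True, u=False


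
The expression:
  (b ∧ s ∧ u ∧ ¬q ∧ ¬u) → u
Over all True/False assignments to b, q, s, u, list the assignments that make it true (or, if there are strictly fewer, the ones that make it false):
is always true.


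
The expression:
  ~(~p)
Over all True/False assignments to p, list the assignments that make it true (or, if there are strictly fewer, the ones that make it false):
is true only for:
  p=True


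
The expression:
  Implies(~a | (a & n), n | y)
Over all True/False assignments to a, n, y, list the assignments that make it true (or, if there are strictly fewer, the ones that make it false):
is false only for:
  a=False, n=False, y=False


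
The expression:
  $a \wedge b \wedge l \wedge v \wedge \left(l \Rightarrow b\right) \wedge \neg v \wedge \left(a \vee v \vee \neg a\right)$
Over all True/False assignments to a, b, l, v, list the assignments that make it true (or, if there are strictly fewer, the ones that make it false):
is never true.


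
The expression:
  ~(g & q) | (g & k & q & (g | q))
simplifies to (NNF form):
k | ~g | ~q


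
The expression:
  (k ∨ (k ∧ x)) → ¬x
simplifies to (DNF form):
¬k ∨ ¬x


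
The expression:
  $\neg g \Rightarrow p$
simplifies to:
$g \vee p$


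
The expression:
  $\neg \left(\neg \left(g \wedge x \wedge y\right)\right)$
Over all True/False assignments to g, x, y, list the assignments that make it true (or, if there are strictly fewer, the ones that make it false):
is true only for:
  g=True, x=True, y=True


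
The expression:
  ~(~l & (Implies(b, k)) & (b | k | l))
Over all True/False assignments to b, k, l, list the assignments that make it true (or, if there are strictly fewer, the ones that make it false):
is false only for:
  b=False, k=True, l=False;
  b=True, k=True, l=False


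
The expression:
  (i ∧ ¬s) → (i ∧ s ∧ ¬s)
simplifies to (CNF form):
s ∨ ¬i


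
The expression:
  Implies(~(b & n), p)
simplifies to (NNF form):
p | (b & n)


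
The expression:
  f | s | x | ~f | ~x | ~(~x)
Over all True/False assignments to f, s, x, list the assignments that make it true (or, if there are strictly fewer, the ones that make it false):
is always true.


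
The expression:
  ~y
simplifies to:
~y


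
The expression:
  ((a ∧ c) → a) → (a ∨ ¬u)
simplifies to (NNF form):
a ∨ ¬u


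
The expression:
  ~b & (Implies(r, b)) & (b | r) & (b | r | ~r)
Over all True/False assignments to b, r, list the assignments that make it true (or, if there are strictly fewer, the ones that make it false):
is never true.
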